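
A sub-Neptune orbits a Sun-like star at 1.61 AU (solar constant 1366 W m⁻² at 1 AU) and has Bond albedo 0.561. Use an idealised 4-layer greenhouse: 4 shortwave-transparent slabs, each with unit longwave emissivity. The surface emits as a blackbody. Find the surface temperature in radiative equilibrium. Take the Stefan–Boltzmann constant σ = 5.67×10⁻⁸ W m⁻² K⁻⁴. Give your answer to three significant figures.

267 K

By the inverse-square law, S = 1366/1.61² = 527.0 W m⁻².
The effective emission temperature is T_e = [S(1−α)/(4σ)]^¼ = 178.7 K.
With N = 4 opaque layers, T_s = (N+1)^(1/4)·T_e = 5^(1/4)·178.7 = 267.2 K.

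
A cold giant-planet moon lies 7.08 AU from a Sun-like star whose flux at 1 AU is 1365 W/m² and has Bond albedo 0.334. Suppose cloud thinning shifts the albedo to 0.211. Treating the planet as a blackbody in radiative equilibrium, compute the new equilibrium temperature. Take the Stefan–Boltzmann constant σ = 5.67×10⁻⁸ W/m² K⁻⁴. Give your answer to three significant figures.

Flux at the orbit: S = 1365/(7.08)² = 27.23 W/m².
New equilibrium: T₂ = [(1−0.211)·27.23/(4σ)]^(1/4) = 98.66 K.

98.7 K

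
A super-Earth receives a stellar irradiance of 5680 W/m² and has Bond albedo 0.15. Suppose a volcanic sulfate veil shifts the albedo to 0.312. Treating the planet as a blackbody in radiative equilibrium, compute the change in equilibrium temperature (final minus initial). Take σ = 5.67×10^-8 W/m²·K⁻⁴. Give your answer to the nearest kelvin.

Initial: T₁ = [S(1−0.15)/(4σ)]^(1/4) = 382.0 K.
Final:   T₂ = [S(1−0.312)/(4σ)]^(1/4) = 362.3 K.
Change: 362.3 − 382.0 = -19.67 K.

-20 K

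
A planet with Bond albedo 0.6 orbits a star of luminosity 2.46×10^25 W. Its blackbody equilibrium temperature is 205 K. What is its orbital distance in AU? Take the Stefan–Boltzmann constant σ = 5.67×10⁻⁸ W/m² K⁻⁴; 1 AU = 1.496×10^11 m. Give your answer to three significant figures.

0.296 AU

The flux needed for this T is 4σT⁴/(1−0.6) = 1001 W/m².
From L = 4πd²S, d = √(2.46×10^25/(4π·1001)) = 4.421×10^10 m = 0.2956 AU.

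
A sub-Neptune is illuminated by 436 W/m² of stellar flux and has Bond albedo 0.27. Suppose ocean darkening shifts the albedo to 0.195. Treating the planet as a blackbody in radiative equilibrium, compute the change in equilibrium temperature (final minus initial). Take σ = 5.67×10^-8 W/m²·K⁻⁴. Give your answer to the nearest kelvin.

5 kelvin

Initial: T₁ = [S(1−0.27)/(4σ)]^(1/4) = 193.5 K.
After:  T₂ = [436.0·0.805/(4σ)]^(1/4) = 198.3 K.
Change: 198.3 − 193.5 = 4.790 K.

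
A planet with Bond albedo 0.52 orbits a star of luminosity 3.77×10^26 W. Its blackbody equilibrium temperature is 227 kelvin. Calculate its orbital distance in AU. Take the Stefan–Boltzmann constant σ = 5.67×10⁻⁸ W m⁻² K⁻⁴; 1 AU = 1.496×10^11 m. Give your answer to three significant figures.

1.03 AU

Energy balance gives S = 4σT⁴/(1−α) = 1255 W m⁻².
Then d = [L/(4πS)]^(1/2) = 1.546×10^11 m, i.e. 1.034 AU.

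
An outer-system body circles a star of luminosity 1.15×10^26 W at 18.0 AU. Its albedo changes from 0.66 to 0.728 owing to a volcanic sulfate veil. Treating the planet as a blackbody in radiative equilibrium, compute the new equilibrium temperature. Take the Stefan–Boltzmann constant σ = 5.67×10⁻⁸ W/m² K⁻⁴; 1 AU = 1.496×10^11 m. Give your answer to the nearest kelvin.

35 K

Orbital distance: d = 18.0 AU = 2.693×10^12 m.
Flux at the orbit: S = L/(4πd²) = 1.15×10^26/(4π·(2.69×10^12)²) = 1.262 W/m².
New equilibrium: T₂ = [(1−0.728)·1.262/(4σ)]^(1/4) = 35.08 K.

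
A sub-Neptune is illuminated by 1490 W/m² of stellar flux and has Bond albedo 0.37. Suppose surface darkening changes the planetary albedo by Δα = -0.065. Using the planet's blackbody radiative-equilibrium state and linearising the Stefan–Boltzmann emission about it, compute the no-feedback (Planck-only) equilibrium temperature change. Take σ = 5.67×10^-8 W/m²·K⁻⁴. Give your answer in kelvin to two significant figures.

The baseline emission temperature is T_e = 253.6 K.
TOA radiative forcing: ΔF = −S·Δα/4 = −1490·(-0.065)/4 = 24.21 W/m².
Planck response: λ_P = 4σT_e³ = 4·5.67×10⁻⁸·(253.6)³ = 3.701 W/m²/K.
So ΔT₀ = 24.21/3.701 = 6.54 K.

6.5 K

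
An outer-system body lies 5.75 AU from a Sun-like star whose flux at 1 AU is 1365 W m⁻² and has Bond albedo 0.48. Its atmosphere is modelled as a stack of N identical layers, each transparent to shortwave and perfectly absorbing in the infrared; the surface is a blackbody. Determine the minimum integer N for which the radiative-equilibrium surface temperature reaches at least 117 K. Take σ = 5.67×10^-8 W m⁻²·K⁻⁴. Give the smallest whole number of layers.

Irradiance scales as 1/d², so S = 1365 W m⁻² × (1/5.75)² = 41.29 W m⁻².
Top-of-atmosphere balance: σT_e⁴ = S(1−α)/4 = 5.367 W m⁻² → T_e = 98.64 K.
Since T_s⁴ = (N+1)T_e⁴, we need N ≥ (T_s/T_e)⁴ − 1 = 0.980.
The minimum whole number is N = 1.

1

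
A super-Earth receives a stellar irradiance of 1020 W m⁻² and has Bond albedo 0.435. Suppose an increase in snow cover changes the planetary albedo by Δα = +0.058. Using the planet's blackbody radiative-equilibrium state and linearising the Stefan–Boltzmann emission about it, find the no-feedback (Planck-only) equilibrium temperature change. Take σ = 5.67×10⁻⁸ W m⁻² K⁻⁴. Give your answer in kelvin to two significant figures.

Unperturbed T_e = [1020·(1−0.435)/(4σ)]^¼ = 224.5 K.
The change in absorbed flux is Δ[S(1−α)/4] = −SΔα/4 = -14.79 W m⁻².
Linearising σT⁴ gives d(σT⁴)/dT = 4σT_e³ = 2.567 W m⁻² per K.
So ΔT₀ = -14.79/2.567 = -5.76 K.

-5.8 K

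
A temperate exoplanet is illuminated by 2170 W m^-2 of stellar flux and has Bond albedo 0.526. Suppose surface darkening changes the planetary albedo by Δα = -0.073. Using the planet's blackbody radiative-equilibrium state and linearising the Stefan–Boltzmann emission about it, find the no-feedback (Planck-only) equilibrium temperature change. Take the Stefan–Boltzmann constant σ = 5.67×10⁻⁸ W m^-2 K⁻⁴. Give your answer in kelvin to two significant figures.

10 K

Unperturbed T_e = [2170·(1−0.526)/(4σ)]^¼ = 259.5 K.
The change in absorbed flux is Δ[S(1−α)/4] = −SΔα/4 = 39.60 W m^-2.
Linearising σT⁴ gives d(σT⁴)/dT = 4σT_e³ = 3.964 W m^-2 per K.
So ΔT₀ = 39.60/3.964 = 9.99 K.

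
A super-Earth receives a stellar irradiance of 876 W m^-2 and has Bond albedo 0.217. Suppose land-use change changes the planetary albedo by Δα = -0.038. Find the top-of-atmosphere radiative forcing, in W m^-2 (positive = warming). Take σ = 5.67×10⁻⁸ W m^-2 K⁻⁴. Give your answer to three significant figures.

ΔF = −(S/4)Δα = −(876.0/4)×(-0.038) = 8.322 W m^-2.

8.32 W m^-2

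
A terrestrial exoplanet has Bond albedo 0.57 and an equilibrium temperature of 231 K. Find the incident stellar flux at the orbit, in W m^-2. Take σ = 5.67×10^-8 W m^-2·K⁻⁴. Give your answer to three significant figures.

From S(1−α)/4 = σT⁴: S = 4σT⁴/(1−α).
σT⁴ = 5.67×10⁻⁸·(231)⁴ = 161.4 W m^-2.
So S = 4×161.4/(1−0.57) = 1502 W m^-2.

1500 W m^-2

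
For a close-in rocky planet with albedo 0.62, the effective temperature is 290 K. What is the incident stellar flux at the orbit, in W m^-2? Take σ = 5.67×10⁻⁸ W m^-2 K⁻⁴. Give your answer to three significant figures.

From S(1−α)/4 = σT⁴: S = 4σT⁴/(1−α).
σT⁴ = 5.67×10⁻⁸·(290)⁴ = 401.0 W m^-2.
S = 4·401.0/0.38 = 4221 W m^-2.

4220 W m^-2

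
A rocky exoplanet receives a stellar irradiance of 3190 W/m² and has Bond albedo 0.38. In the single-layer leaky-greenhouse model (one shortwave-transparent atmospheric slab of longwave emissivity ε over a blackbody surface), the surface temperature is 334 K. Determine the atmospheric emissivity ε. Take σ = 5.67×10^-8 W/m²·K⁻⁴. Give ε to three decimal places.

0.599

Effective temperature: T_e = [S(1−α)/(4σ)]^(1/4) = 305.6 K.
Since (2−ε)/2 = (T_e/T_s)⁴ = 0.7007, ε = 0.5985.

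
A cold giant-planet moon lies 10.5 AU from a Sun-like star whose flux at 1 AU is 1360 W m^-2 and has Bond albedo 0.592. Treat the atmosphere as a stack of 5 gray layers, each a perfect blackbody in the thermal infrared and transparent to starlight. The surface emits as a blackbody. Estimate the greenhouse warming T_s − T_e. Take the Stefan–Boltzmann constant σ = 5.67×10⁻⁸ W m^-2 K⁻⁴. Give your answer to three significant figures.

38.8 kelvin

Irradiance scales as 1/d², so S = 1360 W m^-2 × (1/10.5)² = 12.34 W m^-2.
The effective emission temperature is T_e = [S(1−α)/(4σ)]^¼ = 68.63 K.
T_s = (N+1)^(1/4)·T_e = 107.4 K.
Warming: T_s − T_e = 38.78 K.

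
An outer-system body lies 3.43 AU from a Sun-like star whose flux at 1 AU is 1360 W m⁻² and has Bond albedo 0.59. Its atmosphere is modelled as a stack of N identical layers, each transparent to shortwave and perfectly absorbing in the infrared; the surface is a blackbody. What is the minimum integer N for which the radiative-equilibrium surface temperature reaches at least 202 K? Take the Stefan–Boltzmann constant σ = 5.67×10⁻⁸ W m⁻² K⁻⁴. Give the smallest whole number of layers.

Irradiance scales as 1/d², so S = 1360 W m⁻² × (1/3.43)² = 115.6 W m⁻².
OLR = S(1−α)/4 = 11.85 W m⁻²; the top layer radiates at T_e = 120.2 K.
Need (N+1)T_e⁴ ≥ T_s⁴, i.e. N+1 ≥ (202/120.2)⁴ = 7.967.
The minimum whole number is N = 7.

7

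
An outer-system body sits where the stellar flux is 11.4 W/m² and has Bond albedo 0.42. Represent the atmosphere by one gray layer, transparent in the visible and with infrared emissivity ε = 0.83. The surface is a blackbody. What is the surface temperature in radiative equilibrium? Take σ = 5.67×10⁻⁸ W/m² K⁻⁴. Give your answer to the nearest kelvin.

84 kelvin

The planet radiates to space at T_e = [S(1−α)/(4σ)]^(1/4) = 73.48 K.
For a single slab of emissivity ε, T_s⁴ = 2T_e⁴/(2−ε); thus T_s = 73.48·(1.709)^(1/4) = 84.02 K.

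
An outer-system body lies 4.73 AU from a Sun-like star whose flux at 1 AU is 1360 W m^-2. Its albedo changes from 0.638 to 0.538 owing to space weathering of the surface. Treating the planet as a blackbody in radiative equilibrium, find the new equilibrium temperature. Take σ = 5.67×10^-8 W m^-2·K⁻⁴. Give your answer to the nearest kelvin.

Flux at the orbit: S = 1360/(4.73)² = 60.79 W m^-2.
With the new albedo, S(1−α₂)/4 = 7.021 W m^-2, so T₂ = 105.5 K.

105 K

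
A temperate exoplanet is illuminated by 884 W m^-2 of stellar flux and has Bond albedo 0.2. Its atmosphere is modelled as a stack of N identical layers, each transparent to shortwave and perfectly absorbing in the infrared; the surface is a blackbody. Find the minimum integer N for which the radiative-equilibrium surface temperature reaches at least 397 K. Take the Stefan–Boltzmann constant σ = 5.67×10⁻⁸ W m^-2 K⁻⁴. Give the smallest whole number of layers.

7

The effective emission temperature is T_e = [S(1−α)/(4σ)]^¼ = 236.3 K.
Since T_s⁴ = (N+1)T_e⁴, we need N ≥ (T_s/T_e)⁴ − 1 = 6.966.
Rounding up, N = 7.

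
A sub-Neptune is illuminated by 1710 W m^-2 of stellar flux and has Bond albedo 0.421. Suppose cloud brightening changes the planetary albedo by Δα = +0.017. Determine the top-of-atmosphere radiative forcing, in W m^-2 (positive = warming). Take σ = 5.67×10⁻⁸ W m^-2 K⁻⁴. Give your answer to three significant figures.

The change in absorbed flux is Δ[S(1−α)/4] = −SΔα/4 = -7.268 W m^-2.

-7.27 W m^-2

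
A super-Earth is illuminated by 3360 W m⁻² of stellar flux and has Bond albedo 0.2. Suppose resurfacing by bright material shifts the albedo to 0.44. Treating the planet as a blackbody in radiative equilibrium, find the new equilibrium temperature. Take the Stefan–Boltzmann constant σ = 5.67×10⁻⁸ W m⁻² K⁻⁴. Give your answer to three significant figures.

302 K

T₂ = [S(1−α₂)/(4σ)]^(1/4) = [3360·0.56/(4σ)]^(1/4) = 301.8 K.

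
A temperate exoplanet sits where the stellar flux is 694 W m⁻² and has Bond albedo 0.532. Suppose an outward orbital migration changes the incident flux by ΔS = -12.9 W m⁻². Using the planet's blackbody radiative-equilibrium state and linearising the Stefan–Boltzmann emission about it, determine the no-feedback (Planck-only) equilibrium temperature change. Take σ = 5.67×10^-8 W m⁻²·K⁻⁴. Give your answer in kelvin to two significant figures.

The baseline emission temperature is T_e = 194.5 K.
Only a fraction (1−α) is absorbed and it's spread over 4πR², so ΔF = (1−α)ΔS/4 = -1.509 W m⁻².
Linearising σT⁴ gives d(σT⁴)/dT = 4σT_e³ = 1.670 W m⁻² per K.
Hence the no-feedback warming is ΔF/(4σT_e³) = -0.904 K.

-0.90 K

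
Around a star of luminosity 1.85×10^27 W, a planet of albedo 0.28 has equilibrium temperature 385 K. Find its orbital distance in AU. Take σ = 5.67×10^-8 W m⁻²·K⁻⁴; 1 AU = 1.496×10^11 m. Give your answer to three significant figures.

0.975 AU

Energy balance gives S = 4σT⁴/(1−α) = 6921 W m⁻².
Then d = [L/(4πS)]^(1/2) = 1.458×10^11 m, i.e. 0.9749 AU.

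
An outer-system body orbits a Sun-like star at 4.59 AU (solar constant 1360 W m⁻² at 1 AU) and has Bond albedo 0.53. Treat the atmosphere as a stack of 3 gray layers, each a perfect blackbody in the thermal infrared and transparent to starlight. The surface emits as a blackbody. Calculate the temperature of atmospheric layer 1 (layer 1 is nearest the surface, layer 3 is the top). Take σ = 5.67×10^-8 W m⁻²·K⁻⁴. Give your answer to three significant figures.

Flux at the orbit: S = 1360/(4.59)² = 64.55 W m⁻².
The effective emission temperature is T_e = [S(1−α)/(4σ)]^¼ = 107.5 K.
The net upward flux σT_e⁴ is constant between every pair of levels, so T_k⁴ = (N+1−k)T_e⁴.
T_1 = (3)^(1/4)·107.5 = 141.5 K.

142 kelvin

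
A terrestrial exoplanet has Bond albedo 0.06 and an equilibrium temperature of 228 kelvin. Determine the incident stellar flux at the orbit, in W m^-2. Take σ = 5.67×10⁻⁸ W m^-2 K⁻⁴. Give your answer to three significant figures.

652 W m^-2

From S(1−α)/4 = σT⁴: S = 4σT⁴/(1−α).
σT⁴ = 5.67×10⁻⁸·(228)⁴ = 153.2 W m^-2.
So S = 4×153.2/(1−0.06) = 652.0 W m^-2.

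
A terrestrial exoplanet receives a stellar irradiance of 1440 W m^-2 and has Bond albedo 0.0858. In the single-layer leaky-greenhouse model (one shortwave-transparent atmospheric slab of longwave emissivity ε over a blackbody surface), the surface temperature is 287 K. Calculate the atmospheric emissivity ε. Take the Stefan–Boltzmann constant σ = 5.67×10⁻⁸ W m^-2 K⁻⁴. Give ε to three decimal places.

TOA balance gives T_e = 276.0 K.
T_s⁴ = T_e⁴·2/(2−ε) → ε = 2 − 2(T_e/T_s)⁴ = 2 − 2·(276.0/287)⁴ = 0.2889.

0.289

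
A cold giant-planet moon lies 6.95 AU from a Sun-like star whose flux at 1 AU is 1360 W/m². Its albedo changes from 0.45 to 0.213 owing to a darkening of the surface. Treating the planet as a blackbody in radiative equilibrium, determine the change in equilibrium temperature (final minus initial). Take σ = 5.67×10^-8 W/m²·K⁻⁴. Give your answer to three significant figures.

By the inverse-square law, S = 1360/6.95² = 28.16 W/m².
Initial: T₁ = [S(1−0.45)/(4σ)]^(1/4) = 90.90 K.
Final:   T₂ = [S(1−0.213)/(4σ)]^(1/4) = 99.42 K.
Change: 99.42 − 90.90 = 8.519 K.

8.52 K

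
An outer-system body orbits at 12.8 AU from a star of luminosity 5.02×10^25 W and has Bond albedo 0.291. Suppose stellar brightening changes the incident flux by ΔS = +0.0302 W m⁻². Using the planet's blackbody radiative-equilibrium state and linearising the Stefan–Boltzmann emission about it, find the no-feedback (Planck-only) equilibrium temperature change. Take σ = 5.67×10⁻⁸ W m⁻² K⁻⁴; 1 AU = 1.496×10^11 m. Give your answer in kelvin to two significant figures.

0.30 kelvin

d = 12.8 × 1.496×10^11 m = 1.915×10^12 m.
Spreading L over a sphere of radius d: S = 5.02×10^25/(4π·1.91×10^12²) = 1.089 W m⁻².
Unperturbed T_e = [1.089·(1−0.291)/(4σ)]^¼ = 42.96 K.
ΔF = Δ[S(1−α)]/4 = (1−0.291)·+0.0302/4 = 0.005353 W m⁻².
Planck response: λ_P = 4σT_e³ = 4·5.67×10⁻⁸·(42.96)³ = 0.01798 W m⁻²/K.
ΔT₀ = ΔF/λ_P = 0.005353/0.01798 = 0.298 K.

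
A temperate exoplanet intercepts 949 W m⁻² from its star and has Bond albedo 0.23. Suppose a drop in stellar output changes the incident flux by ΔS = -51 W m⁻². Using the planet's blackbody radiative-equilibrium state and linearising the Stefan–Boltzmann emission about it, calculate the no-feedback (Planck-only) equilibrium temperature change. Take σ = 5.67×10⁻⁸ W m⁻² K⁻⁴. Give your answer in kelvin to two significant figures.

-3.2 K

Reference equilibrium: T_e = [S(1−α)/(4σ)]^(1/4) = 238.2 K.
ΔF = Δ[S(1−α)]/4 = (1−0.23)·-51/4 = -9.818 W m⁻².
Linearising σT⁴ gives d(σT⁴)/dT = 4σT_e³ = 3.067 W m⁻² per K.
Hence the no-feedback warming is ΔF/(4σT_e³) = -3.20 K.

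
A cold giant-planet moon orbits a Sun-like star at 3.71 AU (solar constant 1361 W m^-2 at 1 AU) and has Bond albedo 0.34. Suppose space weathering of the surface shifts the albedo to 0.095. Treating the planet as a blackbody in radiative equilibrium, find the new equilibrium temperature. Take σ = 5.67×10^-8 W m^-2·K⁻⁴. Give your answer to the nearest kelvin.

141 K

Irradiance scales as 1/d², so S = 1361 W m^-2 × (1/3.71)² = 98.88 W m^-2.
With the new albedo, S(1−α₂)/4 = 22.37 W m^-2, so T₂ = 140.9 K.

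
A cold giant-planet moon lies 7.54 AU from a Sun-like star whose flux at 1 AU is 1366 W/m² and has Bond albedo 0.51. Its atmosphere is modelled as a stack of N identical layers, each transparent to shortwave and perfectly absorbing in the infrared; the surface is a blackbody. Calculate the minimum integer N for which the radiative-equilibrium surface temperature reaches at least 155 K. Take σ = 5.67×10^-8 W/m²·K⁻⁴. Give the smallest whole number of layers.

11

By the inverse-square law, S = 1366/7.54² = 24.03 W/m².
The effective emission temperature is T_e = [S(1−α)/(4σ)]^¼ = 84.88 K.
Need (N+1)T_e⁴ ≥ T_s⁴, i.e. N+1 ≥ (155/84.88)⁴ = 11.119.
Rounding up, N = 11.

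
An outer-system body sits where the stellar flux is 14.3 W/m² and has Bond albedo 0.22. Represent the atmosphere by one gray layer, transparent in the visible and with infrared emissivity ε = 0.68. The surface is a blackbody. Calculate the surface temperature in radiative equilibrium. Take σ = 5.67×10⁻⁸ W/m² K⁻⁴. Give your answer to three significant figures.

92.9 K

At the top of the atmosphere, σT_e⁴ = S(1−α)/4 = 2.789 W/m², giving T_e = 83.74 K.
For a single slab of emissivity ε, T_s⁴ = 2T_e⁴/(2−ε); thus T_s = 83.74·(1.515)^(1/4) = 92.91 K.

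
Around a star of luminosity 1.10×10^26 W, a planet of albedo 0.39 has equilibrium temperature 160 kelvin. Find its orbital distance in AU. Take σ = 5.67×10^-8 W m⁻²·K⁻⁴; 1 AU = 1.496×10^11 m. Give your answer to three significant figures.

The flux needed for this T is 4σT⁴/(1−0.39) = 243.7 W m⁻².
Then d = [L/(4πS)]^(1/2) = 1.895×10^11 m, i.e. 1.267 AU.

1.27 AU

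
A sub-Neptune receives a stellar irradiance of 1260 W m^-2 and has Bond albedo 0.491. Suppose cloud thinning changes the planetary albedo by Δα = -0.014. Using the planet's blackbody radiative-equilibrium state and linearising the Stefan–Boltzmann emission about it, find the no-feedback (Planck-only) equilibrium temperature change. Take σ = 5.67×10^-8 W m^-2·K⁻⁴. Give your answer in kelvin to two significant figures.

1.6 kelvin

Unperturbed T_e = [1260·(1−0.491)/(4σ)]^¼ = 230.6 K.
The change in absorbed flux is Δ[S(1−α)/4] = −SΔα/4 = 4.410 W m^-2.
Linearising σT⁴ gives d(σT⁴)/dT = 4σT_e³ = 2.781 W m^-2 per K.
Hence the no-feedback warming is ΔF/(4σT_e³) = 1.59 K.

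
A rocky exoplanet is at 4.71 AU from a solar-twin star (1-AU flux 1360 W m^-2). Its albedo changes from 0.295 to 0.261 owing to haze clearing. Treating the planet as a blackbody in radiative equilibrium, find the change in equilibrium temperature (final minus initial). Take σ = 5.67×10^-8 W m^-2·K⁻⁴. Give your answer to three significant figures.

1.39 kelvin

By the inverse-square law, S = 1360/4.71² = 61.31 W m^-2.
Before: T₁ = [61.31·0.705/(4σ)]^(1/4) = 117.5 K.
Final:   T₂ = [S(1−0.261)/(4σ)]^(1/4) = 118.9 K.
Change: 118.9 − 117.5 = 1.392 K.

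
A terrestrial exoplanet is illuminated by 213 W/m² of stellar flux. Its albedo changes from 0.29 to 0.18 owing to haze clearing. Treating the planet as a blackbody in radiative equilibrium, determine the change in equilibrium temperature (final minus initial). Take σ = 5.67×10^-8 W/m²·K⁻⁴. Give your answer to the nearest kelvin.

Before: T₁ = [213.0·0.71/(4σ)]^(1/4) = 160.7 K.
With α = 0.18, T₂ = 166.6 K.
Change: 166.6 − 160.7 = 5.892 K.

6 K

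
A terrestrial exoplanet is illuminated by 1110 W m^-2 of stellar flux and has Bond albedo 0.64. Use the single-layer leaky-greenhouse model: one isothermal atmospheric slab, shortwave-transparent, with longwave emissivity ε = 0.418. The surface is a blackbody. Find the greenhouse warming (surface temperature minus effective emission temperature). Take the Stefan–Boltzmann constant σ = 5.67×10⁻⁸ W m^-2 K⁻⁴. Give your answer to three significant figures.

At the top of the atmosphere, σT_e⁴ = S(1−α)/4 = 99.90 W m^-2, giving T_e = 204.9 K.
The surface balance (absorbed SW + ε·downward IR = σT_s⁴) with T_a⁴ = T_s⁴/2 reduces to T_s = T_e·[2/(2−ε)]^¼ = 217.2 K.
T_s − T_e = 217.2 − 204.9 = 12.37 K.

12.4 K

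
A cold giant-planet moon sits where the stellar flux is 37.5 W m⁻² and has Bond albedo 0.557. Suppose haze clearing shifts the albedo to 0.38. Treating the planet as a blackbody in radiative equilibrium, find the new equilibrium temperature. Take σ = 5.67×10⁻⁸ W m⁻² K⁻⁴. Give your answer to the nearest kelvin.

101 K

T₂ = [S(1−α₂)/(4σ)]^(1/4) = [37.50·0.62/(4σ)]^(1/4) = 100.6 K.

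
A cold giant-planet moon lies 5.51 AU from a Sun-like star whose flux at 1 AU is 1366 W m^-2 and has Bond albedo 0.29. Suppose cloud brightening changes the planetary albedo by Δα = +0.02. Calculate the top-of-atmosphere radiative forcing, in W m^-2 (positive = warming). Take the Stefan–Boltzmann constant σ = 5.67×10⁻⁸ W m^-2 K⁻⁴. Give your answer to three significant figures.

Irradiance scales as 1/d², so S = 1366 W m^-2 × (1/5.51)² = 44.99 W m^-2.
TOA radiative forcing: ΔF = −S·Δα/4 = −44.99·(+0.02)/4 = -0.2250 W m^-2.

-0.225 W m^-2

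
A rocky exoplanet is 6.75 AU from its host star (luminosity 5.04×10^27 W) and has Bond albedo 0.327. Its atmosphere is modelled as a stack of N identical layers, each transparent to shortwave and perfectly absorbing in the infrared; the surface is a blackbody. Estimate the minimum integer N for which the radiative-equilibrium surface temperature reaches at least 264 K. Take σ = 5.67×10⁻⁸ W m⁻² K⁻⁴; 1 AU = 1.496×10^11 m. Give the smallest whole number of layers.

4

d = 6.75 × 1.496×10^11 m = 1.010×10^12 m.
Spreading L over a sphere of radius d: S = 5.04×10^27/(4π·1.01×10^12²) = 393.3 W m⁻².
OLR = S(1−α)/4 = 66.18 W m⁻²; the top layer radiates at T_e = 184.8 K.
T_s = (N+1)^(1/4)·T_e ≥ 264 K requires N+1 ≥ (T_s/T_e)⁴ = (264/184.8)⁴ = 4.162.
So N ≥ 3.162; the smallest integer is N = 4.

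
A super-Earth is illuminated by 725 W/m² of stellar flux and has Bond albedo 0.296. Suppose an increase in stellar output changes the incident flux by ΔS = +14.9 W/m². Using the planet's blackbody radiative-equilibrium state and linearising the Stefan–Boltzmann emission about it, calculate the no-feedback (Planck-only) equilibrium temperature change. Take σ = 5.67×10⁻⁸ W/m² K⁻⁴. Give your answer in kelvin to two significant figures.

1.1 K

Reference equilibrium: T_e = [S(1−α)/(4σ)]^(1/4) = 217.8 K.
Only a fraction (1−α) is absorbed and it's spread over 4πR², so ΔF = (1−α)ΔS/4 = 2.622 W/m².
Planck response: λ_P = 4σT_e³ = 4·5.67×10⁻⁸·(217.8)³ = 2.343 W/m²/K.
ΔT₀ = ΔF/λ_P = 2.622/2.343 = 1.12 K.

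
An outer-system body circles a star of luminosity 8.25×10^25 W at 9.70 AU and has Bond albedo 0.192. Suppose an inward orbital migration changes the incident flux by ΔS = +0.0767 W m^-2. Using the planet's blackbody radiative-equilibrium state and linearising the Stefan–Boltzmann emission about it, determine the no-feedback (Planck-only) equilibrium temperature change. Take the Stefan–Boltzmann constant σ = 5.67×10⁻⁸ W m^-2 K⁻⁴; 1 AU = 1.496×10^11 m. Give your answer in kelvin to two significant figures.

d = 9.70 × 1.496×10^11 m = 1.451×10^12 m.
Spreading L over a sphere of radius d: S = 8.25×10^25/(4π·1.45×10^12²) = 3.118 W m^-2.
Unperturbed T_e = [3.118·(1−0.192)/(4σ)]^¼ = 57.73 K.
Only a fraction (1−α) is absorbed and it's spread over 4πR², so ΔF = (1−α)ΔS/4 = 0.01549 W m^-2.
Planck response: λ_P = 4σT_e³ = 4·5.67×10⁻⁸·(57.73)³ = 0.04364 W m^-2/K.
Hence the no-feedback warming is ΔF/(4σT_e³) = 0.355 K.

0.36 kelvin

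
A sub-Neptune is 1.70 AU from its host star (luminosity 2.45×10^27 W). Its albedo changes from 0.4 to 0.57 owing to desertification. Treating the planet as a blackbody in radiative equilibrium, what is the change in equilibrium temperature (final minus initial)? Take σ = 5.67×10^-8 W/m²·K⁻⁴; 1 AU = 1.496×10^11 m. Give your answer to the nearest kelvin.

d = 1.70 × 1.496×10^11 m = 2.543×10^11 m.
Flux at the orbit: S = L/(4πd²) = 2.45×10^27/(4π·(2.54×10^11)²) = 3014 W/m².
Initial: T₁ = [S(1−0.4)/(4σ)]^(1/4) = 298.8 K.
After:  T₂ = [3014·0.43/(4σ)]^(1/4) = 275.0 K.
ΔT = T₂ − T₁ = -23.88 K.

-24 K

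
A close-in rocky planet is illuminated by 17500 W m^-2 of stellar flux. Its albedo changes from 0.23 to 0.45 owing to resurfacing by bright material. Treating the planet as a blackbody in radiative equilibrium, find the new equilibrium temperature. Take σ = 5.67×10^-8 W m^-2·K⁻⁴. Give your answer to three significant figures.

T₂ = [S(1−α₂)/(4σ)]^(1/4) = [17500·0.55/(4σ)]^(1/4) = 453.9 K.

454 K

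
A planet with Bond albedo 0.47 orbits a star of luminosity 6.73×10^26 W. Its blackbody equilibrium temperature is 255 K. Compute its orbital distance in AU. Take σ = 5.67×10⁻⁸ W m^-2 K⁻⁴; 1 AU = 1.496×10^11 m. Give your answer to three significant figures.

1.15 AU

Required flux: S = 4σT⁴/(1−α) = 1809 W m^-2.
From L = 4πd²S, d = √(6.73×10^26/(4π·1809)) = 1.720×10^11 m = 1.150 AU.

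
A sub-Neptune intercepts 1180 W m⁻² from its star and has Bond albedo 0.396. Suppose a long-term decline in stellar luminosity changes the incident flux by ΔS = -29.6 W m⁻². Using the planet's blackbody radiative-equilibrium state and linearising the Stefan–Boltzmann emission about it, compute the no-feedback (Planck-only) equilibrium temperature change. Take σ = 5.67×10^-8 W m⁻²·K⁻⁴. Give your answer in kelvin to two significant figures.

Unperturbed T_e = [1180·(1−0.396)/(4σ)]^¼ = 236.8 K.
Only a fraction (1−α) is absorbed and it's spread over 4πR², so ΔF = (1−α)ΔS/4 = -4.470 W m⁻².
Planck response: λ_P = 4σT_e³ = 4·5.67×10⁻⁸·(236.8)³ = 3.010 W m⁻²/K.
So ΔT₀ = -4.470/3.010 = -1.48 K.

-1.5 kelvin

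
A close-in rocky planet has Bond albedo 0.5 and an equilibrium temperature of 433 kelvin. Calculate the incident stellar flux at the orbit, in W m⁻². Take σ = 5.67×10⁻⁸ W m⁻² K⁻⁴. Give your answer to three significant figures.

Invert the energy balance for S: S = 4σT⁴/(1−α).
σT⁴ = 5.67×10⁻⁸·(433)⁴ = 1993 W m⁻².
S = 4·1993/0.5 = 15950 W m⁻².

15900 W m⁻²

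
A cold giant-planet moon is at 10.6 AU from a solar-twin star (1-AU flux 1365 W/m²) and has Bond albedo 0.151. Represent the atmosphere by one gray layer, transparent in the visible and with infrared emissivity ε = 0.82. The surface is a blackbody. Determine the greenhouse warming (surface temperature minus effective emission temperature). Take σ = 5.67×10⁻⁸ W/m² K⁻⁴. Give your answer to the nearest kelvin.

Irradiance scales as 1/d², so S = 1365 W/m² × (1/10.6)² = 12.15 W/m².
Effective emission temperature (TOA balance): σT_e⁴ = S(1−α)/4 = 2.579 W/m² → T_e = 82.12 K.
For a single slab of emissivity ε, T_s⁴ = 2T_e⁴/(2−ε); thus T_s = 82.12·(1.695)^(1/4) = 93.70 K.
T_s − T_e = 93.70 − 82.12 = 11.58 K.

12 K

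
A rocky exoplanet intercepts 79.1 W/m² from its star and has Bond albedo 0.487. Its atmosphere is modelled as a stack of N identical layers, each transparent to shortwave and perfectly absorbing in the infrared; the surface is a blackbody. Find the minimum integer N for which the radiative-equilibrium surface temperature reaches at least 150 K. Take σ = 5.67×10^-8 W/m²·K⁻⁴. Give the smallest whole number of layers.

Top-of-atmosphere balance: σT_e⁴ = S(1−α)/4 = 10.14 W/m² → T_e = 115.7 K.
T_s = (N+1)^(1/4)·T_e ≥ 150 K requires N+1 ≥ (T_s/T_e)⁴ = (150/115.7)⁴ = 2.830.
Rounding up, N = 2.

2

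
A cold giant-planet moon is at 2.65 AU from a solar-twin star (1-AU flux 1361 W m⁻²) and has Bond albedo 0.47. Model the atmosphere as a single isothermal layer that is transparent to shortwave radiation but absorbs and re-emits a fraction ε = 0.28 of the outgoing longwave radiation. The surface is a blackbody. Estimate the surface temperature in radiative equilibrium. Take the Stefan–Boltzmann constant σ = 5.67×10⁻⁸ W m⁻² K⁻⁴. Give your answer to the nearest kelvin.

Flux at the orbit: S = 1361/(2.65)² = 193.8 W m⁻².
Effective emission temperature (TOA balance): σT_e⁴ = S(1−α)/4 = 25.68 W m⁻² → T_e = 145.9 K.
Surface balance with a leaky layer gives σT_s⁴ = σT_e⁴·2/(2−ε), so T_s = T_e·[2/(2−0.28)]^(1/4) = 151.5 K.

151 kelvin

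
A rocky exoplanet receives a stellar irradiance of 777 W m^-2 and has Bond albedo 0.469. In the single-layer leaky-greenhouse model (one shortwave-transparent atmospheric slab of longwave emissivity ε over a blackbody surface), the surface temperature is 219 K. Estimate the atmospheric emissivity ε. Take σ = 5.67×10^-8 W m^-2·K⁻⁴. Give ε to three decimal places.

0.418

First, T_e = [777.0·(1−0.469)/(4σ)]^(1/4) = 206.5 K.
Since (2−ε)/2 = (T_e/T_s)⁴ = 0.7909, ε = 0.4183.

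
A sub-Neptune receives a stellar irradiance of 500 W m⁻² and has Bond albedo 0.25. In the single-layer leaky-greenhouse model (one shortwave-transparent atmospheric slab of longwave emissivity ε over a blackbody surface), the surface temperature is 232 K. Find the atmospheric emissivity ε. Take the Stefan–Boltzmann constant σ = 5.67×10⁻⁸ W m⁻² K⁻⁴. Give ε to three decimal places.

Effective temperature: T_e = [S(1−α)/(4σ)]^(1/4) = 201.6 K.
T_s⁴ = T_e⁴·2/(2−ε) → ε = 2 − 2(T_e/T_s)⁴ = 2 − 2·(201.6/232)⁴ = 0.8585.

0.859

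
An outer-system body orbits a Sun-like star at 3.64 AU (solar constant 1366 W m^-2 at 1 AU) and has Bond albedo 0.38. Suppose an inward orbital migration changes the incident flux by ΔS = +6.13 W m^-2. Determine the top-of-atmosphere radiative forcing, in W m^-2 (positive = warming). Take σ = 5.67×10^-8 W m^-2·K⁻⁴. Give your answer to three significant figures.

0.950 W m^-2

Flux at the orbit: S = 1366/(3.64)² = 103.1 W m^-2.
TOA radiative forcing: ΔF = (1−α)ΔS/4 = 0.62·(+6.13)/4 = 0.9501 W m^-2.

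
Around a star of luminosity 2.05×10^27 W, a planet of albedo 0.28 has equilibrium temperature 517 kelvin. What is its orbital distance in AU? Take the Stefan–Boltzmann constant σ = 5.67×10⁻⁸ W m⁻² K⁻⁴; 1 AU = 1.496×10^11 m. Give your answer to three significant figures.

The flux needed for this T is 4σT⁴/(1−0.28) = 22500 W m⁻².
From L = 4πd²S, d = √(2.05×10^27/(4π·22500)) = 8.514×10^10 m = 0.5691 AU.

0.569 AU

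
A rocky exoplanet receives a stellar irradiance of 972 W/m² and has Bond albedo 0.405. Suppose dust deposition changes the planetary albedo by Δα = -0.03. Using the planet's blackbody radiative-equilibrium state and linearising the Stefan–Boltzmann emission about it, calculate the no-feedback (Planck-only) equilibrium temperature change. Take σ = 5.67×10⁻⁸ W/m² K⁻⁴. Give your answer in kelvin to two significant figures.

2.8 kelvin

Unperturbed T_e = [972.0·(1−0.405)/(4σ)]^¼ = 224.7 K.
The change in absorbed flux is Δ[S(1−α)/4] = −SΔα/4 = 7.290 W/m².
Linearising σT⁴ gives d(σT⁴)/dT = 4σT_e³ = 2.574 W/m² per K.
So ΔT₀ = 7.290/2.574 = 2.83 K.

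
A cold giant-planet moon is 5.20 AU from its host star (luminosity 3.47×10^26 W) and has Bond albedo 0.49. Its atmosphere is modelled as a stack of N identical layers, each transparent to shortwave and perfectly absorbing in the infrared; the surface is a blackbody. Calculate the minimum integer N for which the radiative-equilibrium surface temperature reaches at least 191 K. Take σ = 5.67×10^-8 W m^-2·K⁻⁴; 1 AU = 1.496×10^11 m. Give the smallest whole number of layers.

Orbital distance: d = 5.20 AU = 7.779×10^11 m.
Spreading L over a sphere of radius d: S = 3.47×10^26/(4π·7.78×10^11²) = 45.63 W m^-2.
Top-of-atmosphere balance: σT_e⁴ = S(1−α)/4 = 5.818 W m^-2 → T_e = 100.6 K.
T_s = (N+1)^(1/4)·T_e ≥ 191 K requires N+1 ≥ (T_s/T_e)⁴ = (191/100.6)⁴ = 12.970.
Rounding up, N = 12.

12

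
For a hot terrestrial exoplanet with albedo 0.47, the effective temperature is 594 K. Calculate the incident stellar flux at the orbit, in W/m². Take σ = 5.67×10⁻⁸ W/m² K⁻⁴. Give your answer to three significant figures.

53300 W/m²

Invert the energy balance for S: S = 4σT⁴/(1−α).
σT⁴ = 5.67×10⁻⁸·(594)⁴ = 7059 W/m².
S = 4·7059/0.53 = 53270 W/m².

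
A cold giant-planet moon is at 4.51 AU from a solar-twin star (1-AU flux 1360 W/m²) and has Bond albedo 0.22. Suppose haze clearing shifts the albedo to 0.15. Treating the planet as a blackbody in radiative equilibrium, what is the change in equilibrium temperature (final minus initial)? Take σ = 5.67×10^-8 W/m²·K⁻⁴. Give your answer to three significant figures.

2.67 K

By the inverse-square law, S = 1360/4.51² = 66.86 W/m².
With α = 0.22, T₁ = 123.1 K.
With α = 0.15, T₂ = 125.8 K.
ΔT = T₂ − T₁ = 2.674 K.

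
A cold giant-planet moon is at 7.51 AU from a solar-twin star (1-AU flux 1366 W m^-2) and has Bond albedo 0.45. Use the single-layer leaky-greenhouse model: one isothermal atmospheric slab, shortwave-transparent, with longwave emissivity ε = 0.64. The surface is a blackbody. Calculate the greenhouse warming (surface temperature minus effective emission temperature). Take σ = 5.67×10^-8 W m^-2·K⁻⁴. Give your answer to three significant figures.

8.86 K

Flux at the orbit: S = 1366/(7.51)² = 24.22 W m^-2.
At the top of the atmosphere, σT_e⁴ = S(1−α)/4 = 3.330 W m^-2, giving T_e = 87.54 K.
The surface balance (absorbed SW + ε·downward IR = σT_s⁴) with T_a⁴ = T_s⁴/2 reduces to T_s = T_e·[2/(2−ε)]^¼ = 96.40 K.
Greenhouse warming: T_s − T_e = 8.861 K.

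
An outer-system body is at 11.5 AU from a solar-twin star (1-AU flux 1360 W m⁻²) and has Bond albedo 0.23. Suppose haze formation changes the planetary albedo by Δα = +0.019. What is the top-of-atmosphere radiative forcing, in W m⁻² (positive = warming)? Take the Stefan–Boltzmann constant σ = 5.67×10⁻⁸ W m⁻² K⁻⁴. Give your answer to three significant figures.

-0.0488 W m⁻²

Flux at the orbit: S = 1360/(11.5)² = 10.28 W m⁻².
TOA radiative forcing: ΔF = −S·Δα/4 = −10.28·(+0.019)/4 = -0.04885 W m⁻².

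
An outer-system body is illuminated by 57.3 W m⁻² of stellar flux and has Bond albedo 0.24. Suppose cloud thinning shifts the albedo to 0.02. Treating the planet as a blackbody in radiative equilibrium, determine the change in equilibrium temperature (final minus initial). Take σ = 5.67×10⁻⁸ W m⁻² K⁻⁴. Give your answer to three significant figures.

7.72 K

Before: T₁ = [57.30·0.76/(4σ)]^(1/4) = 117.7 K.
With α = 0.02, T₂ = 125.4 K.
ΔT = T₂ − T₁ = 7.725 K.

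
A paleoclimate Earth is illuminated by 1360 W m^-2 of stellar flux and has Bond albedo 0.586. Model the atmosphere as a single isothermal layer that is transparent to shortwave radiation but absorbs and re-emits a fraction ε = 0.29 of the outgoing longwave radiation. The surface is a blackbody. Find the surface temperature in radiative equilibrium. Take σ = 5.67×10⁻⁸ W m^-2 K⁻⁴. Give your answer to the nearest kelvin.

232 K

Effective emission temperature (TOA balance): σT_e⁴ = S(1−α)/4 = 140.8 W m^-2 → T_e = 223.2 K.
Surface balance with a leaky layer gives σT_s⁴ = σT_e⁴·2/(2−ε), so T_s = T_e·[2/(2−0.29)]^(1/4) = 232.1 K.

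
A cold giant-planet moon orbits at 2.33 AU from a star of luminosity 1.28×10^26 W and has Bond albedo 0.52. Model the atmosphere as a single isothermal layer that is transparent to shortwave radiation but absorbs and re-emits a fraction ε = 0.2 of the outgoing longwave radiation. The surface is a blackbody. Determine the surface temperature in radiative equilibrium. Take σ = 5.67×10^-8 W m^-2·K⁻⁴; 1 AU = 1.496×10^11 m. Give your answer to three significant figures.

118 kelvin

Orbital distance: d = 2.33 AU = 3.486×10^11 m.
Spreading L over a sphere of radius d: S = 1.28×10^26/(4π·3.49×10^11²) = 83.83 W m^-2.
The planet radiates to space at T_e = [S(1−α)/(4σ)]^(1/4) = 115.4 K.
For a single slab of emissivity ε, T_s⁴ = 2T_e⁴/(2−ε); thus T_s = 115.4·(1.111)^(1/4) = 118.5 K.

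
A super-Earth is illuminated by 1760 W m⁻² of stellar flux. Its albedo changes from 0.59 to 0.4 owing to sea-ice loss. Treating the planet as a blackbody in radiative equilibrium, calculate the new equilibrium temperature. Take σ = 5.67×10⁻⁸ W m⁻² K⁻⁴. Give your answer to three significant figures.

With the new albedo, S(1−α₂)/4 = 264.0 W m⁻², so T₂ = 261.2 K.

261 K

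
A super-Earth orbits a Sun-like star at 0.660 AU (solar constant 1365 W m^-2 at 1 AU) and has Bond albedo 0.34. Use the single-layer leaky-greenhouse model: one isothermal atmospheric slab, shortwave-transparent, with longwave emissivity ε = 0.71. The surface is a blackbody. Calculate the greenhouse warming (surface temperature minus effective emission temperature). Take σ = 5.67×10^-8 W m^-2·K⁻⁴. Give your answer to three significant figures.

By the inverse-square law, S = 1365/0.660² = 3134 W m^-2.
At the top of the atmosphere, σT_e⁴ = S(1−α)/4 = 517.0 W m^-2, giving T_e = 309.0 K.
The surface balance (absorbed SW + ε·downward IR = σT_s⁴) with T_a⁴ = T_s⁴/2 reduces to T_s = T_e·[2/(2−ε)]^¼ = 344.8 K.
T_s − T_e = 344.8 − 309.0 = 35.80 K.

35.8 K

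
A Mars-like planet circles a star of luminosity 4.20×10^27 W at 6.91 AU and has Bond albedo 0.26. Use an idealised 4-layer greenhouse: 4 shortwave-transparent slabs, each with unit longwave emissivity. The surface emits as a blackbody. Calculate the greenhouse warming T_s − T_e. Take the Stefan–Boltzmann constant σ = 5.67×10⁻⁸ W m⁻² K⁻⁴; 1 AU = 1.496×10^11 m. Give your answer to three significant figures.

d = 6.91 × 1.496×10^11 m = 1.034×10^12 m.
S = L/(4πd²) = 312.8 W m⁻².
The effective emission temperature is T_e = [S(1−α)/(4σ)]^¼ = 178.7 K.
Surface: T_s = (5)^¼·T_e = 267.3 K.
So the greenhouse effect raises the surface by 267.3 − 178.7 = 88.53 K.

88.5 kelvin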